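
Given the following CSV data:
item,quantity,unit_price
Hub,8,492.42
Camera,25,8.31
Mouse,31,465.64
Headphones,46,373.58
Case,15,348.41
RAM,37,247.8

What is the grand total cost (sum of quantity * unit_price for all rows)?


Computing row totals:
  Hub: 8 * 492.42 = 3939.36
  Camera: 25 * 8.31 = 207.75
  Mouse: 31 * 465.64 = 14434.84
  Headphones: 46 * 373.58 = 17184.68
  Case: 15 * 348.41 = 5226.15
  RAM: 37 * 247.8 = 9168.6
Grand total = 3939.36 + 207.75 + 14434.84 + 17184.68 + 5226.15 + 9168.6 = 50161.38

ANSWER: 50161.38


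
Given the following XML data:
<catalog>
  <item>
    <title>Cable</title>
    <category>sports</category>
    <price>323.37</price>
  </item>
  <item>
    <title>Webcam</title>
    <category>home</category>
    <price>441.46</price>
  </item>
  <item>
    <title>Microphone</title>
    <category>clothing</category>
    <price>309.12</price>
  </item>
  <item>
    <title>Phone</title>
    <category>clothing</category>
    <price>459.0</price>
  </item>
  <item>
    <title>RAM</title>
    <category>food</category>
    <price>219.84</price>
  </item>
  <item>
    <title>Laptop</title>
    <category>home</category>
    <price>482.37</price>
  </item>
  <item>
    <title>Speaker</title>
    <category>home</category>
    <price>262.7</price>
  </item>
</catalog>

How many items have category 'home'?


Scanning <item> elements for <category>home</category>:
  Item 2: Webcam -> MATCH
  Item 6: Laptop -> MATCH
  Item 7: Speaker -> MATCH
Count: 3

ANSWER: 3


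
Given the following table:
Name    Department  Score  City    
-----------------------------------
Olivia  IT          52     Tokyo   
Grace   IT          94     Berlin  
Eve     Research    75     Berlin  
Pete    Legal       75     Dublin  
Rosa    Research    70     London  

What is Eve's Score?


Row 3: Eve
Score = 75

ANSWER: 75


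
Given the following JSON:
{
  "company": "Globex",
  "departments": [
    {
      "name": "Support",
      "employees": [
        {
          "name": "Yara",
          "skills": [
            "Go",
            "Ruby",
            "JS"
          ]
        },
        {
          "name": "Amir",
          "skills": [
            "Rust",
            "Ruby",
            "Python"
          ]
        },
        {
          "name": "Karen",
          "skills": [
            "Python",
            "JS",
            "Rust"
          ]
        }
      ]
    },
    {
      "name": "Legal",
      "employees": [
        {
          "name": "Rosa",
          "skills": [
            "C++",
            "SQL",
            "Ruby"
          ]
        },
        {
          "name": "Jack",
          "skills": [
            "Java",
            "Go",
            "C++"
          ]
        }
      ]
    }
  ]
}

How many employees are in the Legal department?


Path: departments[1].employees
Count: 2

ANSWER: 2


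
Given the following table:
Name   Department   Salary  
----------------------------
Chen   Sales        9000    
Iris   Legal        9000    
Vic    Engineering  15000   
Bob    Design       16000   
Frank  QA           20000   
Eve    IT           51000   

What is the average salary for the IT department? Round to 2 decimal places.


IT department members:
  Eve: 51000
Sum = 51000
Count = 1
Average = 51000 / 1 = 51000.00

ANSWER: 51000.00


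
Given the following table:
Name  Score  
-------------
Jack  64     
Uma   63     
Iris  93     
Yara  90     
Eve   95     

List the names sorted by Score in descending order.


Sorting by Score (descending):
  Eve: 95
  Iris: 93
  Yara: 90
  Jack: 64
  Uma: 63


ANSWER: Eve, Iris, Yara, Jack, Uma


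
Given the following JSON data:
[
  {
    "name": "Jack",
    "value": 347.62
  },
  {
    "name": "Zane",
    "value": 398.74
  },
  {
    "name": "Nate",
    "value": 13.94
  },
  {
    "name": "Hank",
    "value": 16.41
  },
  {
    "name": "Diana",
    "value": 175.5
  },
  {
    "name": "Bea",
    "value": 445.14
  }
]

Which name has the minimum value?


Comparing values:
  Jack: 347.62
  Zane: 398.74
  Nate: 13.94
  Hank: 16.41
  Diana: 175.5
  Bea: 445.14
Minimum: Nate (13.94)

ANSWER: Nate


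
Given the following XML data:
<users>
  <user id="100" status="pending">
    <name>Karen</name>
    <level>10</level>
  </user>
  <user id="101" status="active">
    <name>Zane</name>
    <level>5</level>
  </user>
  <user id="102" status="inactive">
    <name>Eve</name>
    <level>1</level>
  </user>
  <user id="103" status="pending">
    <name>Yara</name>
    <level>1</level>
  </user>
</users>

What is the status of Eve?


Finding user with name = Eve
user id="102" status="inactive"

ANSWER: inactive


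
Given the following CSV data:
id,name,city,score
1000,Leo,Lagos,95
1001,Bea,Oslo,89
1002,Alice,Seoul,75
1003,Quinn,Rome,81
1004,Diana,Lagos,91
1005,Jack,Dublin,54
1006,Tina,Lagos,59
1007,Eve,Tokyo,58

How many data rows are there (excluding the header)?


Counting rows (excluding header):
Header: id,name,city,score
Data rows: 8

ANSWER: 8


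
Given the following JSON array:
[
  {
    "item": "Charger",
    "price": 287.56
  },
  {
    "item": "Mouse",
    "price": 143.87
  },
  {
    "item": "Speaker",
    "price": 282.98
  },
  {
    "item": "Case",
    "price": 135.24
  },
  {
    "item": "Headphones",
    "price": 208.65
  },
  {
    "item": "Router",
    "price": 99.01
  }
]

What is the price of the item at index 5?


Array index 5 -> Router
price = 99.01

ANSWER: 99.01


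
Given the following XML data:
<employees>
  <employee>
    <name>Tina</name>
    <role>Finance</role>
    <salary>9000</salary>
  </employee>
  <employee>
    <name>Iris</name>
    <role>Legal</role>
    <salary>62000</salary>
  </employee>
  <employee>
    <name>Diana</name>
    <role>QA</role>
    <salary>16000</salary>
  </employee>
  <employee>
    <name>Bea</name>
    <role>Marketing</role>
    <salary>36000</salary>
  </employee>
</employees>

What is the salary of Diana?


Searching for <employee> with <name>Diana</name>
Found at position 3
<salary>16000</salary>

ANSWER: 16000


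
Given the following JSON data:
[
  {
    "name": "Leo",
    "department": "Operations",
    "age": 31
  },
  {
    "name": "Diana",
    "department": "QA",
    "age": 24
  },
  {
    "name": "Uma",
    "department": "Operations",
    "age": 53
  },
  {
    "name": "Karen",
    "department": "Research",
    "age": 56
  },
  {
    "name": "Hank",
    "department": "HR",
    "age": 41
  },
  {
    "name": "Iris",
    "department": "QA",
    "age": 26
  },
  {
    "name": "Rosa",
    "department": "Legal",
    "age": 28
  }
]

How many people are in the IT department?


Scanning records for department = IT
  No matches found
Count: 0

ANSWER: 0


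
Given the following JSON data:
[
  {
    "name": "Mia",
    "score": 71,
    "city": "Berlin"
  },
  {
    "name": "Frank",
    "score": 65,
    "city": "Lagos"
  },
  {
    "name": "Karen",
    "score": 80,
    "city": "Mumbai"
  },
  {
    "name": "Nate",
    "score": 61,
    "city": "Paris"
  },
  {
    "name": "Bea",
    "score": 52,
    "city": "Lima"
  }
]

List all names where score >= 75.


Filtering records where score >= 75:
  Mia (score=71) -> no
  Frank (score=65) -> no
  Karen (score=80) -> YES
  Nate (score=61) -> no
  Bea (score=52) -> no


ANSWER: Karen


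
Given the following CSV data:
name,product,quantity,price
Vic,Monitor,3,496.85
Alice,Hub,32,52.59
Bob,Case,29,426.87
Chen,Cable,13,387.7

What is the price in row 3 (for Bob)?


Row 3: Bob
Column 'price' = 426.87

ANSWER: 426.87


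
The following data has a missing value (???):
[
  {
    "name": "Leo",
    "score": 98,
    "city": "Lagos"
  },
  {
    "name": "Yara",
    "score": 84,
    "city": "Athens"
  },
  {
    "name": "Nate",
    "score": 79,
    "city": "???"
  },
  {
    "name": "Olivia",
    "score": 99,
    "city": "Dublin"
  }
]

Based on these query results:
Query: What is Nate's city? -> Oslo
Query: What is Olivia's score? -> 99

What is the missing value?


The missing value is Nate's city
From query: Nate's city = Oslo

ANSWER: Oslo


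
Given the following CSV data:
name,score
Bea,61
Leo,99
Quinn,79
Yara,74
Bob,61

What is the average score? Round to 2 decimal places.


Scores: 61, 99, 79, 74, 61
Sum = 374
Count = 5
Average = 374 / 5 = 74.80

ANSWER: 74.80


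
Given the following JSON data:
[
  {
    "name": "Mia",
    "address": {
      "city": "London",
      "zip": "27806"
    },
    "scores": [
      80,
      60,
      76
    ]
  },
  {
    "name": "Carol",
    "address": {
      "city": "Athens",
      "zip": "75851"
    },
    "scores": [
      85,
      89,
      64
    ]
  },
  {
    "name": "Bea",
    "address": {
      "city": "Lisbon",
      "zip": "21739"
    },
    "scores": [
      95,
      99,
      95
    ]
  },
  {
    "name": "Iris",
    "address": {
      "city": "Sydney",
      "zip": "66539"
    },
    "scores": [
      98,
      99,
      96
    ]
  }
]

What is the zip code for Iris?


Path: records[3].address.zip
Value: 66539

ANSWER: 66539


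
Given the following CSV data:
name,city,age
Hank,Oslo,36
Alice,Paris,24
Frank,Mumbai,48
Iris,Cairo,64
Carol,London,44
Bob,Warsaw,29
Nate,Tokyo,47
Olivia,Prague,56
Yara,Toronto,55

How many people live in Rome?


Scanning city column for 'Rome':
Total matches: 0

ANSWER: 0


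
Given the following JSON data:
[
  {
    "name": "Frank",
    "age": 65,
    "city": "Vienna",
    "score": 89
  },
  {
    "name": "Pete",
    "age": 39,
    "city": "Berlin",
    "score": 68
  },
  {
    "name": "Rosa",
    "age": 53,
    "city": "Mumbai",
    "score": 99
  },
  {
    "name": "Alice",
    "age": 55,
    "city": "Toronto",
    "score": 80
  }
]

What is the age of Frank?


Looking up record where name = Frank
Record index: 0
Field 'age' = 65

ANSWER: 65


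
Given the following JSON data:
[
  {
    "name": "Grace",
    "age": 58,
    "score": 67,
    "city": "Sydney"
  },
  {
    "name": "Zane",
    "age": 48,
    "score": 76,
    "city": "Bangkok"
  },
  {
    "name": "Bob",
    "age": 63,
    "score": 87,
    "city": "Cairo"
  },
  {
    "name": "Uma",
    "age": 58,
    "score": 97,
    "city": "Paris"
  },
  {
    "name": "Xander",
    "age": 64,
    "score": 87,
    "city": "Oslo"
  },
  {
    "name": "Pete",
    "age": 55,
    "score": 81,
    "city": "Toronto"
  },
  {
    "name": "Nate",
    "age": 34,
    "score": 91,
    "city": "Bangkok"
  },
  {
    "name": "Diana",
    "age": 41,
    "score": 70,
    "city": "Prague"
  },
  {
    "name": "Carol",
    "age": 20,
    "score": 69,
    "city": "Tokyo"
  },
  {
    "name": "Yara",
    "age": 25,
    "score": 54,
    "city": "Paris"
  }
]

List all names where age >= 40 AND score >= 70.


Checking both conditions:
  Grace (age=58, score=67) -> no
  Zane (age=48, score=76) -> YES
  Bob (age=63, score=87) -> YES
  Uma (age=58, score=97) -> YES
  Xander (age=64, score=87) -> YES
  Pete (age=55, score=81) -> YES
  Nate (age=34, score=91) -> no
  Diana (age=41, score=70) -> YES
  Carol (age=20, score=69) -> no
  Yara (age=25, score=54) -> no


ANSWER: Zane, Bob, Uma, Xander, Pete, Diana


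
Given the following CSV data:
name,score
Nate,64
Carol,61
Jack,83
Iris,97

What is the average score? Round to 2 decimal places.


Scores: 64, 61, 83, 97
Sum = 305
Count = 4
Average = 305 / 4 = 76.25

ANSWER: 76.25


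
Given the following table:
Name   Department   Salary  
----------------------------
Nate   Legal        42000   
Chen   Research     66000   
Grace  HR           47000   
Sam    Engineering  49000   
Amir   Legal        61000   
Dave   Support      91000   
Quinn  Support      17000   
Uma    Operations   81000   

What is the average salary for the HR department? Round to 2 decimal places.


HR department members:
  Grace: 47000
Sum = 47000
Count = 1
Average = 47000 / 1 = 47000.00

ANSWER: 47000.00


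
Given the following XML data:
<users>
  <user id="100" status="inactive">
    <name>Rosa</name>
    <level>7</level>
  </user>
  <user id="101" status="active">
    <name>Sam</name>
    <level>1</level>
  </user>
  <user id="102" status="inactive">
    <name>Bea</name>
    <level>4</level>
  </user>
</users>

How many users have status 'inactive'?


Counting users with status='inactive':
  Rosa (id=100) -> MATCH
  Bea (id=102) -> MATCH
Count: 2

ANSWER: 2


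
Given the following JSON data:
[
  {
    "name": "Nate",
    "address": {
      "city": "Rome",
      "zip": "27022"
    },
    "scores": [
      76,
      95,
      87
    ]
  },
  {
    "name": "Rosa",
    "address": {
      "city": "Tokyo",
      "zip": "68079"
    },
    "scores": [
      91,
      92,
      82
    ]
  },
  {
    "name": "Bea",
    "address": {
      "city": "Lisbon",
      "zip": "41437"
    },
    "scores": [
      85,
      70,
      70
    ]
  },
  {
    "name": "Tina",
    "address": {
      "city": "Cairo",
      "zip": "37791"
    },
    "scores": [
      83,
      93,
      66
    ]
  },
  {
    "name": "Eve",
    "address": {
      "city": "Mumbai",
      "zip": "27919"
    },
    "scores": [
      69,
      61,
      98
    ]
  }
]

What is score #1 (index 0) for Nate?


Path: records[0].scores[0]
Value: 76

ANSWER: 76


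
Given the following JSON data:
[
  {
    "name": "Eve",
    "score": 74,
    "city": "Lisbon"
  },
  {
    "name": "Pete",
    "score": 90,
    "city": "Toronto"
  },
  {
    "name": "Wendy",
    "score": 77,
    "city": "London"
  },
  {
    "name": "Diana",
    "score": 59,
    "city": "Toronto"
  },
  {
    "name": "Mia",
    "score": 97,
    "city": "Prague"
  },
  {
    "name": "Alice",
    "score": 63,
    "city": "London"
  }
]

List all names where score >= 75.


Filtering records where score >= 75:
  Eve (score=74) -> no
  Pete (score=90) -> YES
  Wendy (score=77) -> YES
  Diana (score=59) -> no
  Mia (score=97) -> YES
  Alice (score=63) -> no


ANSWER: Pete, Wendy, Mia


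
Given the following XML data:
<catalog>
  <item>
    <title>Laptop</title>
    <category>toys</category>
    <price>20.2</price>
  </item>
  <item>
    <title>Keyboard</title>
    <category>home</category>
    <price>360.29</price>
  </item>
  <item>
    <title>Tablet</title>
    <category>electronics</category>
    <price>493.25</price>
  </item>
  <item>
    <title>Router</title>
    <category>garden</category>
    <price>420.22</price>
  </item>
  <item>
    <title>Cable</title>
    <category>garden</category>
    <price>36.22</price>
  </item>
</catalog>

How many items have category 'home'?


Scanning <item> elements for <category>home</category>:
  Item 2: Keyboard -> MATCH
Count: 1

ANSWER: 1


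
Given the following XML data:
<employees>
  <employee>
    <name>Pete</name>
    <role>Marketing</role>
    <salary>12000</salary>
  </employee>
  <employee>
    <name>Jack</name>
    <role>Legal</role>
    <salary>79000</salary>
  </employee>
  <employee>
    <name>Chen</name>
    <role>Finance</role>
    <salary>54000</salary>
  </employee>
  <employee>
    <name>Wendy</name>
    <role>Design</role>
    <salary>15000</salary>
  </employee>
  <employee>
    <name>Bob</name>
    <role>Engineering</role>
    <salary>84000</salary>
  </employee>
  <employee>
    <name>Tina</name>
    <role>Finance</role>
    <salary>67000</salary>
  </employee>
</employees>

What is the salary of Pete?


Searching for <employee> with <name>Pete</name>
Found at position 1
<salary>12000</salary>

ANSWER: 12000


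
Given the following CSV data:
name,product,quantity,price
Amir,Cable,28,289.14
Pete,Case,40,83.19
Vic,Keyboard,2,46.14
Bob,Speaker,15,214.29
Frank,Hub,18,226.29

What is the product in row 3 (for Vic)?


Row 3: Vic
Column 'product' = Keyboard

ANSWER: Keyboard


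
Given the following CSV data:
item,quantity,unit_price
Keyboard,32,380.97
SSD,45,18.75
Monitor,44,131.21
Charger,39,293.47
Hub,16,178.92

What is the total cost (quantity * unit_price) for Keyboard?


Row: Keyboard
quantity = 32
unit_price = 380.97
total = 32 * 380.97 = 12191.04

ANSWER: 12191.04


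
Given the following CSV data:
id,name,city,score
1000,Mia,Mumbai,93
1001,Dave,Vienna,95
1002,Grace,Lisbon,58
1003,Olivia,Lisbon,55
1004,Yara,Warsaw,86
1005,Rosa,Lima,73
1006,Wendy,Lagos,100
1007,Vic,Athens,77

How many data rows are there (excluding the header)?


Counting rows (excluding header):
Header: id,name,city,score
Data rows: 8

ANSWER: 8


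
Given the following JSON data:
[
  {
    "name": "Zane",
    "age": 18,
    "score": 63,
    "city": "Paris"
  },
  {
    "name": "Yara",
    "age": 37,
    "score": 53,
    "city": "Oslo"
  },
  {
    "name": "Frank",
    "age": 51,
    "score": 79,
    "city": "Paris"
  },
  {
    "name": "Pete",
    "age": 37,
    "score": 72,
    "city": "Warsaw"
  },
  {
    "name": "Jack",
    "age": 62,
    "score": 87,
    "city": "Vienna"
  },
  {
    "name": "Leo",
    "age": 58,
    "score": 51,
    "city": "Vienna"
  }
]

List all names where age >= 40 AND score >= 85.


Checking both conditions:
  Zane (age=18, score=63) -> no
  Yara (age=37, score=53) -> no
  Frank (age=51, score=79) -> no
  Pete (age=37, score=72) -> no
  Jack (age=62, score=87) -> YES
  Leo (age=58, score=51) -> no


ANSWER: Jack


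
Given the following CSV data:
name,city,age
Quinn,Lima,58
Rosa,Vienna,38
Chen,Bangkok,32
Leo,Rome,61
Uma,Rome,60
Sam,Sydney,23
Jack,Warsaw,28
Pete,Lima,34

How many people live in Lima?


Scanning city column for 'Lima':
  Row 1: Quinn -> MATCH
  Row 8: Pete -> MATCH
Total matches: 2

ANSWER: 2


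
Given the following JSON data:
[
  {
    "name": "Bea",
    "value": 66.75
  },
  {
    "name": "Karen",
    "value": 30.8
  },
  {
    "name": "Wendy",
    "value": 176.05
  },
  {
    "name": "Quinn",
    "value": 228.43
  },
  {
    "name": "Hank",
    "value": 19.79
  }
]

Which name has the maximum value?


Comparing values:
  Bea: 66.75
  Karen: 30.8
  Wendy: 176.05
  Quinn: 228.43
  Hank: 19.79
Maximum: Quinn (228.43)

ANSWER: Quinn


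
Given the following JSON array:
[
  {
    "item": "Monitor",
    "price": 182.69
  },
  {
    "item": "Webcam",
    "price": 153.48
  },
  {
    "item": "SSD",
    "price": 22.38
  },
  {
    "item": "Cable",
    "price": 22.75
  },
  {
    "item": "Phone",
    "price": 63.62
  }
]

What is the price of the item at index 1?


Array index 1 -> Webcam
price = 153.48

ANSWER: 153.48


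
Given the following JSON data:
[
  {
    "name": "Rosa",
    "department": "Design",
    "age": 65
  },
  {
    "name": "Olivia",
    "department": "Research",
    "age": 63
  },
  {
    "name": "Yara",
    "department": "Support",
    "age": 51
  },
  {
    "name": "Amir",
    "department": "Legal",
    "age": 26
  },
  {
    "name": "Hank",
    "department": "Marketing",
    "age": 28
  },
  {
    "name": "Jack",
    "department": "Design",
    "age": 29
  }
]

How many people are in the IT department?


Scanning records for department = IT
  No matches found
Count: 0

ANSWER: 0


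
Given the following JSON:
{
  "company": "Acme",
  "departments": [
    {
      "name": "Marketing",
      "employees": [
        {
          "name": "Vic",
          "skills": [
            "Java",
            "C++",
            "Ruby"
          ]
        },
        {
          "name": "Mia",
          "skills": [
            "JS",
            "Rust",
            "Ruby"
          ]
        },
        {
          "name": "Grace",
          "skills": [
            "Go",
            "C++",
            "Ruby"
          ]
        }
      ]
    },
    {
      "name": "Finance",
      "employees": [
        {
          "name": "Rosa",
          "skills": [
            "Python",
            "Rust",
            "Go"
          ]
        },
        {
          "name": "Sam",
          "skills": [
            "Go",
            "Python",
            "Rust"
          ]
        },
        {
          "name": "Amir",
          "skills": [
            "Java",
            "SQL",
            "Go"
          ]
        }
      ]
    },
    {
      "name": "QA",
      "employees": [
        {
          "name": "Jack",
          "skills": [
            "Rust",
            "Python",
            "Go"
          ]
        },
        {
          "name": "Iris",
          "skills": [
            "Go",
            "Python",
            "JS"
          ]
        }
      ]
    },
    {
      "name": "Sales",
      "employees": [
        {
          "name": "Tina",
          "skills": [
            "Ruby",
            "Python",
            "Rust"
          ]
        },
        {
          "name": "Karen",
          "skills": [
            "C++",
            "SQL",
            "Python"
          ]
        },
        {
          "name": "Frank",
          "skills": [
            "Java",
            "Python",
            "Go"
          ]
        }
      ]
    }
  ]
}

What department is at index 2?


Path: departments[2].name
Value: QA

ANSWER: QA


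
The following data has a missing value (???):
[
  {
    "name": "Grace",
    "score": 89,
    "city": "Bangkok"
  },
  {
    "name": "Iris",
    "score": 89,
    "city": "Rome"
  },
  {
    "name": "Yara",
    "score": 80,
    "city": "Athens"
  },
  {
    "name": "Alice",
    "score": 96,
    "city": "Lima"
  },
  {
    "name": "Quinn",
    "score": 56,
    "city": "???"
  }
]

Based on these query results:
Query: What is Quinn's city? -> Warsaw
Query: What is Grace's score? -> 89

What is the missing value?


The missing value is Quinn's city
From query: Quinn's city = Warsaw

ANSWER: Warsaw


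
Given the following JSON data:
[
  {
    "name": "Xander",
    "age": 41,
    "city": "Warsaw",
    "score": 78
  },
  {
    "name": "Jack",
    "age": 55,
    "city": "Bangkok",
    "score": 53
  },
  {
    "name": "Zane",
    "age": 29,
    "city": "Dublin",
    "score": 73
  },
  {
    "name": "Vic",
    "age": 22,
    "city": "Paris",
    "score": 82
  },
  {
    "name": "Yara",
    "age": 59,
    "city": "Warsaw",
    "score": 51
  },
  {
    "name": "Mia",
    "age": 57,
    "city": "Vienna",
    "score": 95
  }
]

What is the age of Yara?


Looking up record where name = Yara
Record index: 4
Field 'age' = 59

ANSWER: 59


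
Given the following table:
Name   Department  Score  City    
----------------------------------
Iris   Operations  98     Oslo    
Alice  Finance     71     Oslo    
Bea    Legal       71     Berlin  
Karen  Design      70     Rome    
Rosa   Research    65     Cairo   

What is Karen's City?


Row 4: Karen
City = Rome

ANSWER: Rome


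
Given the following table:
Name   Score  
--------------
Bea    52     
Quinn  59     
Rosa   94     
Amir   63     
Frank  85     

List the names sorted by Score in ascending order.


Sorting by Score (ascending):
  Bea: 52
  Quinn: 59
  Amir: 63
  Frank: 85
  Rosa: 94


ANSWER: Bea, Quinn, Amir, Frank, Rosa


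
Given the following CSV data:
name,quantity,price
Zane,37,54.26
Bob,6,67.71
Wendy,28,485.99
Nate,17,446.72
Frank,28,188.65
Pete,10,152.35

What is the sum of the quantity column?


Values in 'quantity' column:
  Row 1: 37
  Row 2: 6
  Row 3: 28
  Row 4: 17
  Row 5: 28
  Row 6: 10
Sum = 37 + 6 + 28 + 17 + 28 + 10 = 126

ANSWER: 126


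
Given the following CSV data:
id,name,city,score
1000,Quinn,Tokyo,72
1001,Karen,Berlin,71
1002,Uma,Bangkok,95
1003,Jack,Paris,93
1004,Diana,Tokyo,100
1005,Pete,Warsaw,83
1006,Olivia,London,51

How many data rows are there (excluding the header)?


Counting rows (excluding header):
Header: id,name,city,score
Data rows: 7

ANSWER: 7


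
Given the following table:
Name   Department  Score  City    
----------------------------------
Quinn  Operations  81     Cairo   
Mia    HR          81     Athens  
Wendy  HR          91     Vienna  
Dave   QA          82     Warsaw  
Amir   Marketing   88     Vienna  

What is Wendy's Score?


Row 3: Wendy
Score = 91

ANSWER: 91


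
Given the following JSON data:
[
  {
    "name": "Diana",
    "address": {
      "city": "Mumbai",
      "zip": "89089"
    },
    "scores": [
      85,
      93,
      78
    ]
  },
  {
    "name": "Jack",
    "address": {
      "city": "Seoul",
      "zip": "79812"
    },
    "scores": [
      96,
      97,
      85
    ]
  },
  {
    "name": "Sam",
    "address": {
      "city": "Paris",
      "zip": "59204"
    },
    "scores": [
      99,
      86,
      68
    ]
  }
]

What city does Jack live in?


Path: records[1].address.city
Value: Seoul

ANSWER: Seoul


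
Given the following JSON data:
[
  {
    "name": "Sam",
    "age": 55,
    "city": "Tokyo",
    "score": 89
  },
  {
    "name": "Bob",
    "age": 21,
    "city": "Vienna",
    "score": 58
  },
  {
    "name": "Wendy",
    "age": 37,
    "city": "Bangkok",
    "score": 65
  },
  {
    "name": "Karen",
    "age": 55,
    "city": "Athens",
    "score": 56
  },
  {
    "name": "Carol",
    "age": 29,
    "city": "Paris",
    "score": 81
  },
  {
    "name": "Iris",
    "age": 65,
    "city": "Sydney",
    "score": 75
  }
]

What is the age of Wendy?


Looking up record where name = Wendy
Record index: 2
Field 'age' = 37

ANSWER: 37


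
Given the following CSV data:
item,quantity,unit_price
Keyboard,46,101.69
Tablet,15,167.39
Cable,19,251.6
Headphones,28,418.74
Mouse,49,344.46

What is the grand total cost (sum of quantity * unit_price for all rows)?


Computing row totals:
  Keyboard: 46 * 101.69 = 4677.74
  Tablet: 15 * 167.39 = 2510.85
  Cable: 19 * 251.6 = 4780.4
  Headphones: 28 * 418.74 = 11724.72
  Mouse: 49 * 344.46 = 16878.54
Grand total = 4677.74 + 2510.85 + 4780.4 + 11724.72 + 16878.54 = 40572.25

ANSWER: 40572.25


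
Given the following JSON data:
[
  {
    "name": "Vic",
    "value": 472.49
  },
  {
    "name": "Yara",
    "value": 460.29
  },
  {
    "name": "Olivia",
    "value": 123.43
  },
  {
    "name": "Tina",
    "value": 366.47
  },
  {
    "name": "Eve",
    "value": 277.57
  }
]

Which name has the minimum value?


Comparing values:
  Vic: 472.49
  Yara: 460.29
  Olivia: 123.43
  Tina: 366.47
  Eve: 277.57
Minimum: Olivia (123.43)

ANSWER: Olivia


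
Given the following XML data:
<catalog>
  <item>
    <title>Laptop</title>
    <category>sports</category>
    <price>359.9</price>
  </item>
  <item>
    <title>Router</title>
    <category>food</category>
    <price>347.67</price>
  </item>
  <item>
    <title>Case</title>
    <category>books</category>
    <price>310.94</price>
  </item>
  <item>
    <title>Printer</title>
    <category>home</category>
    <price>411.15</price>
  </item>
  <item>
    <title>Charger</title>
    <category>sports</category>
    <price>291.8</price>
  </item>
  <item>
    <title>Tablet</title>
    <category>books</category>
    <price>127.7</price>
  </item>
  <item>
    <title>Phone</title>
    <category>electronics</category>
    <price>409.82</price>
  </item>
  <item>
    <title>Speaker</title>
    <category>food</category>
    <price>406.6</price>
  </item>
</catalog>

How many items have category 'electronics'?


Scanning <item> elements for <category>electronics</category>:
  Item 7: Phone -> MATCH
Count: 1

ANSWER: 1


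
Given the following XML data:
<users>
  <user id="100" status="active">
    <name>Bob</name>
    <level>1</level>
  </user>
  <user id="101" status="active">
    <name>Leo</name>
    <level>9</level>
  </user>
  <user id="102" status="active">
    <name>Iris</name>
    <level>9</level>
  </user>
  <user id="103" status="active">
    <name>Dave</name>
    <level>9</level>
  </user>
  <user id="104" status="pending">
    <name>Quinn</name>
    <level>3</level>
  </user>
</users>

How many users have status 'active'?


Counting users with status='active':
  Bob (id=100) -> MATCH
  Leo (id=101) -> MATCH
  Iris (id=102) -> MATCH
  Dave (id=103) -> MATCH
Count: 4

ANSWER: 4


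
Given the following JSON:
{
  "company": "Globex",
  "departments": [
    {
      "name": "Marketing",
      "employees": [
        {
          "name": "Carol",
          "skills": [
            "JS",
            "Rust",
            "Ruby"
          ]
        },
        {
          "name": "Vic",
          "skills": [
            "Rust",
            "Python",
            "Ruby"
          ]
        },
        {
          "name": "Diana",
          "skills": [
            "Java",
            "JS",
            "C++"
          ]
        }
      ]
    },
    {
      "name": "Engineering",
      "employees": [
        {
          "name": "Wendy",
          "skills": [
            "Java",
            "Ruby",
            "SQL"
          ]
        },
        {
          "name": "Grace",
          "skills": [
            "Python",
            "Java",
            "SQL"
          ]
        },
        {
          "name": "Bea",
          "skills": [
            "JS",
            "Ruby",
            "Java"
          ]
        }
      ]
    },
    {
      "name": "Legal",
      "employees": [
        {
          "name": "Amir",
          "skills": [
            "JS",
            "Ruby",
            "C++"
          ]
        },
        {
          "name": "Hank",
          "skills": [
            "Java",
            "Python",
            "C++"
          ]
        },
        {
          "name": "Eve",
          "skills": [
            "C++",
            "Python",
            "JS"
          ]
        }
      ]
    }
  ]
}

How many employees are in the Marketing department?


Path: departments[0].employees
Count: 3

ANSWER: 3


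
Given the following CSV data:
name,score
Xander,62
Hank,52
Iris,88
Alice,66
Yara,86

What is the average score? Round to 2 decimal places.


Scores: 62, 52, 88, 66, 86
Sum = 354
Count = 5
Average = 354 / 5 = 70.80

ANSWER: 70.80


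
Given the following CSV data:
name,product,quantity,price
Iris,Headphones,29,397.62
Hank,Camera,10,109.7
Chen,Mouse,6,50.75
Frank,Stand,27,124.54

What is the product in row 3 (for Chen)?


Row 3: Chen
Column 'product' = Mouse

ANSWER: Mouse


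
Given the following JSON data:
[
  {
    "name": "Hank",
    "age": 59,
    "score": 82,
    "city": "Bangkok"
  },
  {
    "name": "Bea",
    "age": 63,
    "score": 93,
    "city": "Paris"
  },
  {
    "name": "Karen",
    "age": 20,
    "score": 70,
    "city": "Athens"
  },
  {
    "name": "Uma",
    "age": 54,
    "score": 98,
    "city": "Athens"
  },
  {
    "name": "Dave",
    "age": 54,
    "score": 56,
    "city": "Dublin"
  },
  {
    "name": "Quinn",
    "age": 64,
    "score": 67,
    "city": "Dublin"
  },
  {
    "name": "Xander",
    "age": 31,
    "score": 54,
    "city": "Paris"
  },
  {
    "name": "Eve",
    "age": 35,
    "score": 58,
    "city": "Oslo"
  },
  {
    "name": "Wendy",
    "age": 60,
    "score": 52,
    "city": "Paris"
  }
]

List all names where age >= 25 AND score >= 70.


Checking both conditions:
  Hank (age=59, score=82) -> YES
  Bea (age=63, score=93) -> YES
  Karen (age=20, score=70) -> no
  Uma (age=54, score=98) -> YES
  Dave (age=54, score=56) -> no
  Quinn (age=64, score=67) -> no
  Xander (age=31, score=54) -> no
  Eve (age=35, score=58) -> no
  Wendy (age=60, score=52) -> no


ANSWER: Hank, Bea, Uma


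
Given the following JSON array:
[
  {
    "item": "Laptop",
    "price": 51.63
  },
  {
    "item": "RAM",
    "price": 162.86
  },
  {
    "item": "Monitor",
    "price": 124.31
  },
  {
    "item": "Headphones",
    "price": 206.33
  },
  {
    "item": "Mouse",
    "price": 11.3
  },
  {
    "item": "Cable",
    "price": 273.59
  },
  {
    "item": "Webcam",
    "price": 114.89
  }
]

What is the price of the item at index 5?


Array index 5 -> Cable
price = 273.59

ANSWER: 273.59


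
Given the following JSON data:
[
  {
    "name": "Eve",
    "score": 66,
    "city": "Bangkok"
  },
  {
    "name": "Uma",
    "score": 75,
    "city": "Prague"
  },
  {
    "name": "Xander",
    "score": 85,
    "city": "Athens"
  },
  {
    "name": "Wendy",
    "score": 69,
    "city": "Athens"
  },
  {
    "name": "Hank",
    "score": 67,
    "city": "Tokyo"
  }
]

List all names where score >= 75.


Filtering records where score >= 75:
  Eve (score=66) -> no
  Uma (score=75) -> YES
  Xander (score=85) -> YES
  Wendy (score=69) -> no
  Hank (score=67) -> no


ANSWER: Uma, Xander


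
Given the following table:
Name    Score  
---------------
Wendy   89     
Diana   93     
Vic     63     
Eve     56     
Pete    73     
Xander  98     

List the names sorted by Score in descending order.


Sorting by Score (descending):
  Xander: 98
  Diana: 93
  Wendy: 89
  Pete: 73
  Vic: 63
  Eve: 56


ANSWER: Xander, Diana, Wendy, Pete, Vic, Eve


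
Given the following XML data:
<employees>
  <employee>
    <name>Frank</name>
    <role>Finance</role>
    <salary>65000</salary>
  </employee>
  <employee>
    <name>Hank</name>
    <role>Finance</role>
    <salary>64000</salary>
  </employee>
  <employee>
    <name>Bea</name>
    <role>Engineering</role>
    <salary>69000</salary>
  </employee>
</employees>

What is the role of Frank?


Searching for <employee> with <name>Frank</name>
Found at position 1
<role>Finance</role>

ANSWER: Finance


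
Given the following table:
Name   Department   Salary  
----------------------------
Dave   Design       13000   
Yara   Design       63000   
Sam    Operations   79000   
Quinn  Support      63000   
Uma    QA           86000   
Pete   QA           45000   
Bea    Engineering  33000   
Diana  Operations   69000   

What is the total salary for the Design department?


Design department members:
  Dave: 13000
  Yara: 63000
Total = 13000 + 63000 = 76000

ANSWER: 76000


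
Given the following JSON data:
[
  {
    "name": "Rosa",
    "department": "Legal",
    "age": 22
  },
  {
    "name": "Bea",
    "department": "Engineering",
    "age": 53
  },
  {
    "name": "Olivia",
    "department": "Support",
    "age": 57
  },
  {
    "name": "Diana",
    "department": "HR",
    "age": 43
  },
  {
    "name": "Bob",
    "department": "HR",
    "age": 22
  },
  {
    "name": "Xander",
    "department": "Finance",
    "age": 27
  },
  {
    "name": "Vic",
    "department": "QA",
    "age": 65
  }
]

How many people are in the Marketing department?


Scanning records for department = Marketing
  No matches found
Count: 0

ANSWER: 0


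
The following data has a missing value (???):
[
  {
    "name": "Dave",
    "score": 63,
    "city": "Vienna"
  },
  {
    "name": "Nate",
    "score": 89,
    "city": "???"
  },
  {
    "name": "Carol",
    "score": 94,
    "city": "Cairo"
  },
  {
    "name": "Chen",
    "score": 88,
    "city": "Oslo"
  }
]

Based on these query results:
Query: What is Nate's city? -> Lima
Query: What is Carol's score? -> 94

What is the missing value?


The missing value is Nate's city
From query: Nate's city = Lima

ANSWER: Lima


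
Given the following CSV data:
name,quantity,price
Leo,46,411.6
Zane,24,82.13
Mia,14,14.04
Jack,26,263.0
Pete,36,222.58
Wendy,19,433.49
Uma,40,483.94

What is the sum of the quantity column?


Values in 'quantity' column:
  Row 1: 46
  Row 2: 24
  Row 3: 14
  Row 4: 26
  Row 5: 36
  Row 6: 19
  Row 7: 40
Sum = 46 + 24 + 14 + 26 + 36 + 19 + 40 = 205

ANSWER: 205


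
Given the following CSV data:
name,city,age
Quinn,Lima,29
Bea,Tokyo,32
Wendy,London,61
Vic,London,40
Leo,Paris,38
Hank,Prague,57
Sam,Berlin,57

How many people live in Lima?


Scanning city column for 'Lima':
  Row 1: Quinn -> MATCH
Total matches: 1

ANSWER: 1


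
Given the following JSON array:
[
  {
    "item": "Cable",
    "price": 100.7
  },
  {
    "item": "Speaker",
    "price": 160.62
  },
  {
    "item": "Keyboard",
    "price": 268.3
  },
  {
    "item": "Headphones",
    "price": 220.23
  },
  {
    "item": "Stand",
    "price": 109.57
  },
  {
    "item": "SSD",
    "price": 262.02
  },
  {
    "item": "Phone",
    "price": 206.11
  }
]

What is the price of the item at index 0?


Array index 0 -> Cable
price = 100.7

ANSWER: 100.7


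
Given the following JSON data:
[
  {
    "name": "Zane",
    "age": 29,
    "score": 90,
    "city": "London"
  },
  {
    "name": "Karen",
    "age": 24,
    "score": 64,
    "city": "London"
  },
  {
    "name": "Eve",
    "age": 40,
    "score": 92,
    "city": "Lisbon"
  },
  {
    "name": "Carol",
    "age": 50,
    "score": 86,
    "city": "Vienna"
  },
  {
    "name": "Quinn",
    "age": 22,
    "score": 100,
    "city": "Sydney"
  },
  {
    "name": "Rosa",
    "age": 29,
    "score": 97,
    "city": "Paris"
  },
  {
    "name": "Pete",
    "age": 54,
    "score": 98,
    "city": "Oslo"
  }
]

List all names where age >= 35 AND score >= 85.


Checking both conditions:
  Zane (age=29, score=90) -> no
  Karen (age=24, score=64) -> no
  Eve (age=40, score=92) -> YES
  Carol (age=50, score=86) -> YES
  Quinn (age=22, score=100) -> no
  Rosa (age=29, score=97) -> no
  Pete (age=54, score=98) -> YES


ANSWER: Eve, Carol, Pete


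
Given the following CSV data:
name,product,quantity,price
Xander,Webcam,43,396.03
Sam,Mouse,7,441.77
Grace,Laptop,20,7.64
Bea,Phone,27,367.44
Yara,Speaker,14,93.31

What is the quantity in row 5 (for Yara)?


Row 5: Yara
Column 'quantity' = 14

ANSWER: 14


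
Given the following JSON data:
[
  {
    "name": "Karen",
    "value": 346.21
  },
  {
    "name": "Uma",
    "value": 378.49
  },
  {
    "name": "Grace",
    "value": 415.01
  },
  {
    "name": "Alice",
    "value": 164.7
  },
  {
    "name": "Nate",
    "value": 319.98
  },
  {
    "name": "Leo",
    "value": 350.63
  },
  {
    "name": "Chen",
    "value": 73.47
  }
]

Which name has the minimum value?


Comparing values:
  Karen: 346.21
  Uma: 378.49
  Grace: 415.01
  Alice: 164.7
  Nate: 319.98
  Leo: 350.63
  Chen: 73.47
Minimum: Chen (73.47)

ANSWER: Chen


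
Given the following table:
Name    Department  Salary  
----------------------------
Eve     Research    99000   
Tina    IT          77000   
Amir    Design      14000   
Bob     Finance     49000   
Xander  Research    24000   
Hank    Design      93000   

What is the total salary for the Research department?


Research department members:
  Eve: 99000
  Xander: 24000
Total = 99000 + 24000 = 123000

ANSWER: 123000


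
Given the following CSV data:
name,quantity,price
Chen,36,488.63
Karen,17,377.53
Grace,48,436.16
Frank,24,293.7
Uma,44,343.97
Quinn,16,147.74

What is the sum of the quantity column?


Values in 'quantity' column:
  Row 1: 36
  Row 2: 17
  Row 3: 48
  Row 4: 24
  Row 5: 44
  Row 6: 16
Sum = 36 + 17 + 48 + 24 + 44 + 16 = 185

ANSWER: 185


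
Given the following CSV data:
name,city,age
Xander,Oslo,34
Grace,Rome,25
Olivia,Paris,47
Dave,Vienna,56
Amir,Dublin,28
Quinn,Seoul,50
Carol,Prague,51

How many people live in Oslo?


Scanning city column for 'Oslo':
  Row 1: Xander -> MATCH
Total matches: 1

ANSWER: 1


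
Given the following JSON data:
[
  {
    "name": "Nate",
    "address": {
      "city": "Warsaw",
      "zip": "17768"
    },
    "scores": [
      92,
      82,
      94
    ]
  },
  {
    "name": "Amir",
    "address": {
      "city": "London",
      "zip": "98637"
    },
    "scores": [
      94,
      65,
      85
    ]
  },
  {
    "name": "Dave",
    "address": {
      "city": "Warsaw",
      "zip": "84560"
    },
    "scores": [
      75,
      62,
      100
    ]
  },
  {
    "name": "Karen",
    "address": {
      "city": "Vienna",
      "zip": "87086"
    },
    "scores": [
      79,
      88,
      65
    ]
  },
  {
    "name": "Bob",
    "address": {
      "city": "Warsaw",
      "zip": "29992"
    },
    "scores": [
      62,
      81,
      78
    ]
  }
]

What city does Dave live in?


Path: records[2].address.city
Value: Warsaw

ANSWER: Warsaw


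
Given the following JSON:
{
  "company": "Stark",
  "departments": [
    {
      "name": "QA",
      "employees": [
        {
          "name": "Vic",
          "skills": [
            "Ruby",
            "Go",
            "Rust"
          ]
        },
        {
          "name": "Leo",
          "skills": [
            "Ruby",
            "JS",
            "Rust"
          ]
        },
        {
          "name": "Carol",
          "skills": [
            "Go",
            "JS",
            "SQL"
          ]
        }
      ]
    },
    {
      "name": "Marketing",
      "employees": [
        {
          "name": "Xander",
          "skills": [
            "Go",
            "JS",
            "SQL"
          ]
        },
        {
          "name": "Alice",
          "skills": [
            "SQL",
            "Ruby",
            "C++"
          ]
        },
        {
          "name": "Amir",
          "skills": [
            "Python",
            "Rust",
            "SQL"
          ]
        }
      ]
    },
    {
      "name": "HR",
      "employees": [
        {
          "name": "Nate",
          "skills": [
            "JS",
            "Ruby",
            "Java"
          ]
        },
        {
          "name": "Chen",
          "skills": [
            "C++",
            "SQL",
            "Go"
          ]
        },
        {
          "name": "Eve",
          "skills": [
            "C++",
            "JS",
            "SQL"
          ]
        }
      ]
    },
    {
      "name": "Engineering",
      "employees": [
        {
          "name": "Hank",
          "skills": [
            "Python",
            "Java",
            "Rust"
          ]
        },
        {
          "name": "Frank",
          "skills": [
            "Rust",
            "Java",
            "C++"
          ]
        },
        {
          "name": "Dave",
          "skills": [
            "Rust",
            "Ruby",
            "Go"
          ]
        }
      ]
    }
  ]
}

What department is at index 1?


Path: departments[1].name
Value: Marketing

ANSWER: Marketing
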